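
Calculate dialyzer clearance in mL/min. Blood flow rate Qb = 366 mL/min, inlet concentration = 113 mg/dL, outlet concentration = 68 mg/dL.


K = Qb * (Cb_in - Cb_out) / Cb_in
K = 366 * (113 - 68) / 113
K = 145.8 mL/min


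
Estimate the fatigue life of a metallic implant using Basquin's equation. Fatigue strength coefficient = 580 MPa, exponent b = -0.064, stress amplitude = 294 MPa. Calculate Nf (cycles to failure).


sigma_a = sigma_f' * (2Nf)^b
2Nf = (sigma_a/sigma_f')^(1/b)
2Nf = (294/580)^(1/-0.064)
2Nf = 40797.67
Nf = 2.04e+04


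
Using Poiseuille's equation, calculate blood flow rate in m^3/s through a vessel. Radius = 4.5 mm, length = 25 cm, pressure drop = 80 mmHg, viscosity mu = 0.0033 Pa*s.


Q = pi*r^4*dP / (8*mu*L)
r = 0.0045 m, L = 0.25 m
dP = 80 mmHg = 10665.76 Pa
Q = 0.002082 m^3/s


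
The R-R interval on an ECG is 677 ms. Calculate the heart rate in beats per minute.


HR = 60 / RR_interval(s)
RR = 677 ms = 0.677 s
HR = 60 / 0.677 = 88.63 bpm


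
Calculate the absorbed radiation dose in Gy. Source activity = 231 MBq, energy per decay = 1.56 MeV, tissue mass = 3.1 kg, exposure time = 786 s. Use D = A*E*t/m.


A = 231 MBq = 2.3100e+08 Bq
E = 1.56 MeV = 2.49912e-13 J
D = A*E*t/m = 2.3100e+08*2.49912e-13*786/3.1
D = 0.01464 Gy


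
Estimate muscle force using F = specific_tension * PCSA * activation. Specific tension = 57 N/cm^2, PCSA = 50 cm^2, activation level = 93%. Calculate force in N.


F = sigma * PCSA * activation
F = 57 * 50 * 0.93
F = 2650 N


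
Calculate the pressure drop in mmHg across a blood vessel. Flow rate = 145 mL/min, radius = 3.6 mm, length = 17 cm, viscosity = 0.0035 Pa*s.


dP = 8*mu*L*Q / (pi*r^4)
Q = 145 mL/min = 2.41667e-06 m^3/s
dP = 21.8004 Pa = 21.8004 / 133.322 mmHg = 0.1635 mmHg


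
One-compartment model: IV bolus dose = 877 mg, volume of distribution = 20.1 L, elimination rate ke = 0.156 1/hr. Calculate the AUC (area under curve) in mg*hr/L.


C0 = Dose/Vd = 877/20.1 = 43.6318 mg/L
AUC = C0/ke = 43.6318/0.156
AUC = 279.7 mg*hr/L


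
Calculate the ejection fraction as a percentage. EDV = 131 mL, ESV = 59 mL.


SV = EDV - ESV = 131 - 59 = 72 mL
EF = SV/EDV * 100 = 72/131 * 100
EF = 54.96%


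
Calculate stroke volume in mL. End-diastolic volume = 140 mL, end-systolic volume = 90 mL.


SV = EDV - ESV
SV = 140 - 90
SV = 50 mL


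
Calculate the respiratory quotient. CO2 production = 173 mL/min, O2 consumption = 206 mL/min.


RQ = VCO2 / VO2
RQ = 173 / 206
RQ = 0.8398


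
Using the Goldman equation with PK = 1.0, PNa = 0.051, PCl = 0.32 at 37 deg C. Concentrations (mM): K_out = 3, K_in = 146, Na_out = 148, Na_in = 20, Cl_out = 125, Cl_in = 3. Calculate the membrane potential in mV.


Vm = (RT/F)*ln((PK*Ko + PNa*Nao + PCl*Cli)/(PK*Ki + PNa*Nai + PCl*Clo))
Numer = 11.508, Denom = 187.02
Vm = -74.51 mV


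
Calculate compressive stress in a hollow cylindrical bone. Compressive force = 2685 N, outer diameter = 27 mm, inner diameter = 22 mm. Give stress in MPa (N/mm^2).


A = pi*(r_o^2 - r_i^2)
r_o = 13.5 mm, r_i = 11 mm
A = 192.423 mm^2
sigma = F/A = 2685 / 192.423
sigma = 13.95 MPa


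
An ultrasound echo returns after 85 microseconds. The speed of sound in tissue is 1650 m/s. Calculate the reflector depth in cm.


depth = c * t / 2
t = 85 us = 8.5000e-05 s
depth = 1650 * 8.5000e-05 / 2
depth = 0.070125 m = 7.0125 cm


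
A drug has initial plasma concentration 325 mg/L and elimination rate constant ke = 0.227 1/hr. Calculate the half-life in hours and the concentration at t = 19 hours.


t_half = ln(2) / ke = 0.693147 / 0.227 = 3.054 hr
C(t) = C0 * exp(-ke*t) = 325 * exp(-0.227*19)
C(19) = 4.353 mg/L


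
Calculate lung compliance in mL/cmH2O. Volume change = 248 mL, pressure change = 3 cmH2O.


C = dV / dP
C = 248 / 3
C = 82.67 mL/cmH2O


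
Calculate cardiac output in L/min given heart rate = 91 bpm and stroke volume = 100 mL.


CO = HR * SV
CO = 91 * 100 / 1000
CO = 9.1 L/min


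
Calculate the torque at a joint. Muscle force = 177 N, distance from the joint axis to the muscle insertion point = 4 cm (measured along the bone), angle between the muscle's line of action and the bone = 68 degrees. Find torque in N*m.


Torque = F * d * sin(theta)   (moment arm = d*sin(theta))
d = 4 cm = 0.04 m
Torque = 177 * 0.04 * sin(68)
Torque = 6.564 N*m


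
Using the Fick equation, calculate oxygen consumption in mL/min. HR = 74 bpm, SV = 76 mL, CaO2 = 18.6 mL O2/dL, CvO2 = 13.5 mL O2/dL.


CO = HR*SV = 74*76/1000 = 5.624 L/min
a-v O2 diff = 18.6 - 13.5 = 5.1 mL/dL
VO2 = CO * (CaO2-CvO2) * 10 dL/L
VO2 = 5.624 * 5.1 * 10
VO2 = 286.8 mL/min


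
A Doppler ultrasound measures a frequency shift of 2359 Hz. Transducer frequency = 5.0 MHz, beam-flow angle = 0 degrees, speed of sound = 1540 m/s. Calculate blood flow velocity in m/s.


v = fd * c / (2 * f0 * cos(theta))
v = 2359 * 1540 / (2 * 5.0000e+06 * cos(0))
v = 0.3633 m/s


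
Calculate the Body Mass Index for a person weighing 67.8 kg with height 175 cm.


BMI = weight / height^2
height = 175 cm = 1.75 m
BMI = 67.8 / 1.75^2
BMI = 22.14 kg/m^2


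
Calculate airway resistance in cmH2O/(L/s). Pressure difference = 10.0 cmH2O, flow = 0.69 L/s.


R = dP / flow
R = 10.0 / 0.69
R = 14.49 cmH2O/(L/s)


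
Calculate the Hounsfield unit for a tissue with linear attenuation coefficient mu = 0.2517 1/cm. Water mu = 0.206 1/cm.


HU = ((mu_tissue - mu_water) / mu_water) * 1000
HU = ((0.2517 - 0.206) / 0.206) * 1000
HU = 221.8


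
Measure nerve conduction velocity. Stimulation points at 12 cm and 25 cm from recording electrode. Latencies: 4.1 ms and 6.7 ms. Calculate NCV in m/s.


Distance = (25 - 12) / 100 = 0.13 m
dt = (6.7 - 4.1) / 1000 = 0.0026 s
NCV = dist / dt = 50 m/s


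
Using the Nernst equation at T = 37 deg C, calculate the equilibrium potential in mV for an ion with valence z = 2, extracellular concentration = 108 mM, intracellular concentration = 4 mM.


E = (RT/(zF)) * ln(C_out/C_in)
T = 37 + 273.15 = 310.15 K
E = (8.314 * 310.15 / (2 * 96485)) * ln(108/4)
E = 44.04 mV


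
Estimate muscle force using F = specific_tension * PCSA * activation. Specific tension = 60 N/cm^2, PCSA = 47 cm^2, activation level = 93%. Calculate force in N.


F = sigma * PCSA * activation
F = 60 * 47 * 0.93
F = 2623 N


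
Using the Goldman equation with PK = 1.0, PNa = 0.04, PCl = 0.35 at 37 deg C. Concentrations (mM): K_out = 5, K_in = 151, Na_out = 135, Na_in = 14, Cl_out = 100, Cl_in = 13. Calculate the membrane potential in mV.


Vm = (RT/F)*ln((PK*Ko + PNa*Nao + PCl*Cli)/(PK*Ki + PNa*Nai + PCl*Clo))
Numer = 14.95, Denom = 186.56
Vm = -67.46 mV


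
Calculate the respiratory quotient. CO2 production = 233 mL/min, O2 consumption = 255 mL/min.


RQ = VCO2 / VO2
RQ = 233 / 255
RQ = 0.9137


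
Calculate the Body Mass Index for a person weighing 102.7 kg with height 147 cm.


BMI = weight / height^2
height = 147 cm = 1.47 m
BMI = 102.7 / 1.47^2
BMI = 47.53 kg/m^2


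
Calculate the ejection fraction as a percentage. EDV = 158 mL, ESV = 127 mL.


SV = EDV - ESV = 158 - 127 = 31 mL
EF = SV/EDV * 100 = 31/158 * 100
EF = 19.62%


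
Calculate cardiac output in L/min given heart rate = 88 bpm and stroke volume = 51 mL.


CO = HR * SV
CO = 88 * 51 / 1000
CO = 4.488 L/min


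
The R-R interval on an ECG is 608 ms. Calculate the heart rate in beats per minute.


HR = 60 / RR_interval(s)
RR = 608 ms = 0.608 s
HR = 60 / 0.608 = 98.68 bpm


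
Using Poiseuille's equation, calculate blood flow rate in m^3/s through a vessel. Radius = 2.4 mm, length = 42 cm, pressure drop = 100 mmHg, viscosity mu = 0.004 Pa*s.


Q = pi*r^4*dP / (8*mu*L)
r = 0.0024 m, L = 0.42 m
dP = 100 mmHg = 13332.2 Pa
Q = 1.0339e-04 m^3/s


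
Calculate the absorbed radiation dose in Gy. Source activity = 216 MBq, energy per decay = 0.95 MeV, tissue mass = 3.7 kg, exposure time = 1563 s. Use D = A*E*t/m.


A = 216 MBq = 2.1600e+08 Bq
E = 0.95 MeV = 1.5219e-13 J
D = A*E*t/m = 2.1600e+08*1.5219e-13*1563/3.7
D = 0.01389 Gy


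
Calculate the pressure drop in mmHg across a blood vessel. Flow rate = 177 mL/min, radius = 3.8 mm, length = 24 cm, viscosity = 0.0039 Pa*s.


dP = 8*mu*L*Q / (pi*r^4)
Q = 177 mL/min = 2.95e-06 m^3/s
dP = 33.7212 Pa = 33.7212 / 133.322 mmHg = 0.2529 mmHg


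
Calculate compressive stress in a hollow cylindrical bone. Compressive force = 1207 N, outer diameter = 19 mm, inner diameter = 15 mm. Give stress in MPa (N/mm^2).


A = pi*(r_o^2 - r_i^2)
r_o = 9.5 mm, r_i = 7.5 mm
A = 106.814 mm^2
sigma = F/A = 1207 / 106.814
sigma = 11.3 MPa


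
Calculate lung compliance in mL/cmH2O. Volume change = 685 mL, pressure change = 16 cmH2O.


C = dV / dP
C = 685 / 16
C = 42.81 mL/cmH2O


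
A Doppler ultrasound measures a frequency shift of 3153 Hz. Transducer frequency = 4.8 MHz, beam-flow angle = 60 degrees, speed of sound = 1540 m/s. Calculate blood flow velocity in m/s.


v = fd * c / (2 * f0 * cos(theta))
v = 3153 * 1540 / (2 * 4.8000e+06 * cos(60))
v = 1.012 m/s


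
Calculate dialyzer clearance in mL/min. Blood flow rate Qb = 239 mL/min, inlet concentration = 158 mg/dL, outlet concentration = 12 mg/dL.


K = Qb * (Cb_in - Cb_out) / Cb_in
K = 239 * (158 - 12) / 158
K = 220.8 mL/min


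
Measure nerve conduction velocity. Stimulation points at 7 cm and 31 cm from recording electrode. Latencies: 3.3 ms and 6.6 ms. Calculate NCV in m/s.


Distance = (31 - 7) / 100 = 0.24 m
dt = (6.6 - 3.3) / 1000 = 0.0033 s
NCV = dist / dt = 72.73 m/s


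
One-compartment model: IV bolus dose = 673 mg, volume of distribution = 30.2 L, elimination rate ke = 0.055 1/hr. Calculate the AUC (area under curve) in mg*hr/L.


C0 = Dose/Vd = 673/30.2 = 22.2848 mg/L
AUC = C0/ke = 22.2848/0.055
AUC = 405.2 mg*hr/L


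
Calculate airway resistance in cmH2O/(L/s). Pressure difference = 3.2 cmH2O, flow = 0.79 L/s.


R = dP / flow
R = 3.2 / 0.79
R = 4.051 cmH2O/(L/s)


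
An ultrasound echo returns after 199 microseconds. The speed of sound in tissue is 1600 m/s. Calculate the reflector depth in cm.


depth = c * t / 2
t = 199 us = 1.9900e-04 s
depth = 1600 * 1.9900e-04 / 2
depth = 0.1592 m = 15.92 cm


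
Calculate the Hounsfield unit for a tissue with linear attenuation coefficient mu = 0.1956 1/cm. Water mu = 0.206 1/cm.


HU = ((mu_tissue - mu_water) / mu_water) * 1000
HU = ((0.1956 - 0.206) / 0.206) * 1000
HU = -50.49


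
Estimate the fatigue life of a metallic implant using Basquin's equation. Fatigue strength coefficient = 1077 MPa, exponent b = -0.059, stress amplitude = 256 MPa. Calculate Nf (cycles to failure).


sigma_a = sigma_f' * (2Nf)^b
2Nf = (sigma_a/sigma_f')^(1/b)
2Nf = (256/1077)^(1/-0.059)
2Nf = 3.7658235e+10
Nf = 1.8829e+10


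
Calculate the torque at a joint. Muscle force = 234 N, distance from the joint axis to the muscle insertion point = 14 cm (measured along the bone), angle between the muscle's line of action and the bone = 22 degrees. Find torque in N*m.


Torque = F * d * sin(theta)   (moment arm = d*sin(theta))
d = 14 cm = 0.14 m
Torque = 234 * 0.14 * sin(22)
Torque = 12.27 N*m


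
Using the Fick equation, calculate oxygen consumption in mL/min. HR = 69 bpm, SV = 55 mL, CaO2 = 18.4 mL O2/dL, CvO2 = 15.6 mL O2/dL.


CO = HR*SV = 69*55/1000 = 3.795 L/min
a-v O2 diff = 18.4 - 15.6 = 2.8 mL/dL
VO2 = CO * (CaO2-CvO2) * 10 dL/L
VO2 = 3.795 * 2.8 * 10
VO2 = 106.3 mL/min


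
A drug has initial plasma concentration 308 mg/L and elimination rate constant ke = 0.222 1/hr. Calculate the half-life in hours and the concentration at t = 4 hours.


t_half = ln(2) / ke = 0.693147 / 0.222 = 3.122 hr
C(t) = C0 * exp(-ke*t) = 308 * exp(-0.222*4)
C(4) = 126.7 mg/L


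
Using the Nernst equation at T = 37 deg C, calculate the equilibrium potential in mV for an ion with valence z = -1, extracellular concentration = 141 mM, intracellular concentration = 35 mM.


E = (RT/(zF)) * ln(C_out/C_in)
T = 37 + 273.15 = 310.15 K
E = (8.314 * 310.15 / (-1 * 96485)) * ln(141/35)
E = -37.24 mV


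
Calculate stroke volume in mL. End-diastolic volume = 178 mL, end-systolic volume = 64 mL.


SV = EDV - ESV
SV = 178 - 64
SV = 114 mL


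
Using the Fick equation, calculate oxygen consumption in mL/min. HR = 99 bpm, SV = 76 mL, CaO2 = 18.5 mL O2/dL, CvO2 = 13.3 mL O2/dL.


CO = HR*SV = 99*76/1000 = 7.524 L/min
a-v O2 diff = 18.5 - 13.3 = 5.2 mL/dL
VO2 = CO * (CaO2-CvO2) * 10 dL/L
VO2 = 7.524 * 5.2 * 10
VO2 = 391.2 mL/min


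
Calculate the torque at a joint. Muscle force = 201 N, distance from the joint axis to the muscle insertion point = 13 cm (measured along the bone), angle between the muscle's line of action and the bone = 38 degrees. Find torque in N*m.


Torque = F * d * sin(theta)   (moment arm = d*sin(theta))
d = 13 cm = 0.13 m
Torque = 201 * 0.13 * sin(38)
Torque = 16.09 N*m


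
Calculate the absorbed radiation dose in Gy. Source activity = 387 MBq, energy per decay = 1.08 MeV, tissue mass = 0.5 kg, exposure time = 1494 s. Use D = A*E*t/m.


A = 387 MBq = 3.8700e+08 Bq
E = 1.08 MeV = 1.73016e-13 J
D = A*E*t/m = 3.8700e+08*1.73016e-13*1494/0.5
D = 0.2001 Gy


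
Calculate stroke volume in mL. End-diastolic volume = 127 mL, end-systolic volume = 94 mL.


SV = EDV - ESV
SV = 127 - 94
SV = 33 mL


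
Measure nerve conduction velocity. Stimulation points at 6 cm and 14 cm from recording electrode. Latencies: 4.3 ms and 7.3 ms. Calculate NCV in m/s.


Distance = (14 - 6) / 100 = 0.08 m
dt = (7.3 - 4.3) / 1000 = 0.003 s
NCV = dist / dt = 26.67 m/s


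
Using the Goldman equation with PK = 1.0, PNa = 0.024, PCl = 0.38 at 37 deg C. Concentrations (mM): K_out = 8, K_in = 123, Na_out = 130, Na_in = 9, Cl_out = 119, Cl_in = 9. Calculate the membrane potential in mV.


Vm = (RT/F)*ln((PK*Ko + PNa*Nao + PCl*Cli)/(PK*Ki + PNa*Nai + PCl*Clo))
Numer = 14.54, Denom = 168.436
Vm = -65.47 mV


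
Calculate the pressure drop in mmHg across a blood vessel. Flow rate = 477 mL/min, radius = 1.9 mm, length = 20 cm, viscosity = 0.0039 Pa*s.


dP = 8*mu*L*Q / (pi*r^4)
Q = 477 mL/min = 7.95e-06 m^3/s
dP = 1211.68 Pa = 1211.68 / 133.322 mmHg = 9.088 mmHg


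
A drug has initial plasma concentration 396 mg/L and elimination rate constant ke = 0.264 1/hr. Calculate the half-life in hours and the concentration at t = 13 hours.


t_half = ln(2) / ke = 0.693147 / 0.264 = 2.626 hr
C(t) = C0 * exp(-ke*t) = 396 * exp(-0.264*13)
C(13) = 12.8 mg/L


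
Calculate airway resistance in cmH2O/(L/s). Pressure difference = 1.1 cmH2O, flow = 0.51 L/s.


R = dP / flow
R = 1.1 / 0.51
R = 2.157 cmH2O/(L/s)


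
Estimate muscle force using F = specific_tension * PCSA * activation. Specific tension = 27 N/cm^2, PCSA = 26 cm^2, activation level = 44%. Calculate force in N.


F = sigma * PCSA * activation
F = 27 * 26 * 0.44
F = 308.9 N


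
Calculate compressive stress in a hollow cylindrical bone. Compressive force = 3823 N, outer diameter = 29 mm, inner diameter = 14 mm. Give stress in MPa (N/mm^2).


A = pi*(r_o^2 - r_i^2)
r_o = 14.5 mm, r_i = 7 mm
A = 506.582 mm^2
sigma = F/A = 3823 / 506.582
sigma = 7.547 MPa


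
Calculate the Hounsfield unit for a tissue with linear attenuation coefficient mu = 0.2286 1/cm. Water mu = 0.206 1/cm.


HU = ((mu_tissue - mu_water) / mu_water) * 1000
HU = ((0.2286 - 0.206) / 0.206) * 1000
HU = 109.7


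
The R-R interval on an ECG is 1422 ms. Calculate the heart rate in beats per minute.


HR = 60 / RR_interval(s)
RR = 1422 ms = 1.422 s
HR = 60 / 1.422 = 42.19 bpm


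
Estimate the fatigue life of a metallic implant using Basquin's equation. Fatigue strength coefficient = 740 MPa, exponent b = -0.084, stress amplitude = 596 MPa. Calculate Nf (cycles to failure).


sigma_a = sigma_f' * (2Nf)^b
2Nf = (sigma_a/sigma_f')^(1/b)
2Nf = (596/740)^(1/-0.084)
2Nf = 13.148449
Nf = 6.574


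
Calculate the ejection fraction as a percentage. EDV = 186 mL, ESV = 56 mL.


SV = EDV - ESV = 186 - 56 = 130 mL
EF = SV/EDV * 100 = 130/186 * 100
EF = 69.89%


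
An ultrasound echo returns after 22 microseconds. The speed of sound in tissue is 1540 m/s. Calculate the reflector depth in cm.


depth = c * t / 2
t = 22 us = 2.2000e-05 s
depth = 1540 * 2.2000e-05 / 2
depth = 0.01694 m = 1.694 cm


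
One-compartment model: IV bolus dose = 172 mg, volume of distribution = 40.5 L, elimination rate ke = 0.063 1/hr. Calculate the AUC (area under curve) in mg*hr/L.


C0 = Dose/Vd = 172/40.5 = 4.24691 mg/L
AUC = C0/ke = 4.24691/0.063
AUC = 67.41 mg*hr/L


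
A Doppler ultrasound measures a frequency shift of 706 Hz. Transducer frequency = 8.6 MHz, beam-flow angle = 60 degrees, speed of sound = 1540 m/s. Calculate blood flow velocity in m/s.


v = fd * c / (2 * f0 * cos(theta))
v = 706 * 1540 / (2 * 8.6000e+06 * cos(60))
v = 0.1264 m/s


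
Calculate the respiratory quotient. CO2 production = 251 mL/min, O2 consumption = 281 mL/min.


RQ = VCO2 / VO2
RQ = 251 / 281
RQ = 0.8932


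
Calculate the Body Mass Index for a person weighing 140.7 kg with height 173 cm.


BMI = weight / height^2
height = 173 cm = 1.73 m
BMI = 140.7 / 1.73^2
BMI = 47.01 kg/m^2


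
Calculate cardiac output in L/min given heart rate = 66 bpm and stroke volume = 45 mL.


CO = HR * SV
CO = 66 * 45 / 1000
CO = 2.97 L/min


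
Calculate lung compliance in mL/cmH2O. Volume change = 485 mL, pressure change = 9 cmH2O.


C = dV / dP
C = 485 / 9
C = 53.89 mL/cmH2O


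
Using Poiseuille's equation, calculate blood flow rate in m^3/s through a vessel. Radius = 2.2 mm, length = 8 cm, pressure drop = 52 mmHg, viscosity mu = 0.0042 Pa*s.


Q = pi*r^4*dP / (8*mu*L)
r = 0.0022 m, L = 0.08 m
dP = 52 mmHg = 6932.744 Pa
Q = 1.8981e-04 m^3/s


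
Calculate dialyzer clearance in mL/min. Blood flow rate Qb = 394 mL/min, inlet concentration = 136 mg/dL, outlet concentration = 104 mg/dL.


K = Qb * (Cb_in - Cb_out) / Cb_in
K = 394 * (136 - 104) / 136
K = 92.71 mL/min


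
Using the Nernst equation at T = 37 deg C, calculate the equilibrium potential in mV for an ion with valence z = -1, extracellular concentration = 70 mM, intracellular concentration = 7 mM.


E = (RT/(zF)) * ln(C_out/C_in)
T = 37 + 273.15 = 310.15 K
E = (8.314 * 310.15 / (-1 * 96485)) * ln(70/7)
E = -61.54 mV


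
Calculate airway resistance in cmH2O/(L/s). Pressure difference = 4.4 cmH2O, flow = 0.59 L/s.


R = dP / flow
R = 4.4 / 0.59
R = 7.458 cmH2O/(L/s)


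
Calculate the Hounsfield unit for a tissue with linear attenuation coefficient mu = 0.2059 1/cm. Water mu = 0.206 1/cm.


HU = ((mu_tissue - mu_water) / mu_water) * 1000
HU = ((0.2059 - 0.206) / 0.206) * 1000
HU = -0.4854


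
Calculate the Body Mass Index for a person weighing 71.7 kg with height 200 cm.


BMI = weight / height^2
height = 200 cm = 2 m
BMI = 71.7 / 2^2
BMI = 17.93 kg/m^2


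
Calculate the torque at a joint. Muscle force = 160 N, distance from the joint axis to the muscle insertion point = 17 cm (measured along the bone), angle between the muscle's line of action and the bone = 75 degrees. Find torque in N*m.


Torque = F * d * sin(theta)   (moment arm = d*sin(theta))
d = 17 cm = 0.17 m
Torque = 160 * 0.17 * sin(75)
Torque = 26.27 N*m


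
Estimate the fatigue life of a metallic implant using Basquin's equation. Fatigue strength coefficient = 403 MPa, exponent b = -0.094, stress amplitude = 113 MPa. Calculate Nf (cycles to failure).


sigma_a = sigma_f' * (2Nf)^b
2Nf = (sigma_a/sigma_f')^(1/b)
2Nf = (113/403)^(1/-0.094)
2Nf = 749464.54
Nf = 3.747e+05


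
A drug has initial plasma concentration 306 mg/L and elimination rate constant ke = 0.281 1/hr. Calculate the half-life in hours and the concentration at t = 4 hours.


t_half = ln(2) / ke = 0.693147 / 0.281 = 2.467 hr
C(t) = C0 * exp(-ke*t) = 306 * exp(-0.281*4)
C(4) = 99.44 mg/L


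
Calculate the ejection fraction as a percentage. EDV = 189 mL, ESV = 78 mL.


SV = EDV - ESV = 189 - 78 = 111 mL
EF = SV/EDV * 100 = 111/189 * 100
EF = 58.73%


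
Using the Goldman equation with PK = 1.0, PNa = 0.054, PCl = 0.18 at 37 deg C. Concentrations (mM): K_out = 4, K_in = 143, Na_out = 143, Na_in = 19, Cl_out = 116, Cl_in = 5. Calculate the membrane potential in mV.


Vm = (RT/F)*ln((PK*Ko + PNa*Nao + PCl*Cli)/(PK*Ki + PNa*Nai + PCl*Clo))
Numer = 12.622, Denom = 164.906
Vm = -68.68 mV


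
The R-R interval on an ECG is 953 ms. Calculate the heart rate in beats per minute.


HR = 60 / RR_interval(s)
RR = 953 ms = 0.953 s
HR = 60 / 0.953 = 62.96 bpm


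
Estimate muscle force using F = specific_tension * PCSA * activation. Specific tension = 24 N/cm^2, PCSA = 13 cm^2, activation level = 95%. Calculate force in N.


F = sigma * PCSA * activation
F = 24 * 13 * 0.95
F = 296.4 N


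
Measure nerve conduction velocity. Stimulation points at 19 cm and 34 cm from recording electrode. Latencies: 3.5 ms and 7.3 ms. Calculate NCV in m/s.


Distance = (34 - 19) / 100 = 0.15 m
dt = (7.3 - 3.5) / 1000 = 0.0038 s
NCV = dist / dt = 39.47 m/s


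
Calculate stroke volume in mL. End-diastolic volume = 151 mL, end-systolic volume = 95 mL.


SV = EDV - ESV
SV = 151 - 95
SV = 56 mL


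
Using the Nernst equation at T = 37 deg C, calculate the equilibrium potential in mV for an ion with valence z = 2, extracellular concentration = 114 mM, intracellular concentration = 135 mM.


E = (RT/(zF)) * ln(C_out/C_in)
T = 37 + 273.15 = 310.15 K
E = (8.314 * 310.15 / (2 * 96485)) * ln(114/135)
E = -2.259 mV


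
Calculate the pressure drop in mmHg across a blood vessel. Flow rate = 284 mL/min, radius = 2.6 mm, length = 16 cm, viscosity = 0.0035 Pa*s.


dP = 8*mu*L*Q / (pi*r^4)
Q = 284 mL/min = 4.73333e-06 m^3/s
dP = 147.707 Pa = 147.707 / 133.322 mmHg = 1.108 mmHg


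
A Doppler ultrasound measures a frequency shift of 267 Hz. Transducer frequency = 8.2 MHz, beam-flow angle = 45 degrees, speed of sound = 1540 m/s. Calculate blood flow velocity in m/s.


v = fd * c / (2 * f0 * cos(theta))
v = 267 * 1540 / (2 * 8.2000e+06 * cos(45))
v = 0.03546 m/s


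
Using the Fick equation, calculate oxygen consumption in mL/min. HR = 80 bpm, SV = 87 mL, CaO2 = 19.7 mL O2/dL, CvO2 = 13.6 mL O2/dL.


CO = HR*SV = 80*87/1000 = 6.96 L/min
a-v O2 diff = 19.7 - 13.6 = 6.1 mL/dL
VO2 = CO * (CaO2-CvO2) * 10 dL/L
VO2 = 6.96 * 6.1 * 10
VO2 = 424.6 mL/min


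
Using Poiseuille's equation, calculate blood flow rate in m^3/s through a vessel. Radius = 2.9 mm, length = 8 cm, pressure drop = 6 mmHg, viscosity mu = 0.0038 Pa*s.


Q = pi*r^4*dP / (8*mu*L)
r = 0.0029 m, L = 0.08 m
dP = 6 mmHg = 799.932 Pa
Q = 7.3086e-05 m^3/s


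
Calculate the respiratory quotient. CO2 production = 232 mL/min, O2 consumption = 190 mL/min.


RQ = VCO2 / VO2
RQ = 232 / 190
RQ = 1.221


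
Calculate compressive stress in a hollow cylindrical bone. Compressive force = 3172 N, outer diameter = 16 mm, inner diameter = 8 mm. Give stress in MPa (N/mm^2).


A = pi*(r_o^2 - r_i^2)
r_o = 8 mm, r_i = 4 mm
A = 150.796 mm^2
sigma = F/A = 3172 / 150.796
sigma = 21.04 MPa


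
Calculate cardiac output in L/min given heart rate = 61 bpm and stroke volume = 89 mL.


CO = HR * SV
CO = 61 * 89 / 1000
CO = 5.429 L/min


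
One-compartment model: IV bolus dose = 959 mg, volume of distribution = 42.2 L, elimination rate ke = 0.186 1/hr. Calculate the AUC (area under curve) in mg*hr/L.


C0 = Dose/Vd = 959/42.2 = 22.7251 mg/L
AUC = C0/ke = 22.7251/0.186
AUC = 122.2 mg*hr/L


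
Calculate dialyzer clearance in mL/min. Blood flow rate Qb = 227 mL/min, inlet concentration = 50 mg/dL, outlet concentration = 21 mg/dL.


K = Qb * (Cb_in - Cb_out) / Cb_in
K = 227 * (50 - 21) / 50
K = 131.7 mL/min


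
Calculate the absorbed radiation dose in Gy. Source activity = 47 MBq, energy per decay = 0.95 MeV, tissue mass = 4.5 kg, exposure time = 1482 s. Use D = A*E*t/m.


A = 47 MBq = 4.7000e+07 Bq
E = 0.95 MeV = 1.5219e-13 J
D = A*E*t/m = 4.7000e+07*1.5219e-13*1482/4.5
D = 0.002356 Gy


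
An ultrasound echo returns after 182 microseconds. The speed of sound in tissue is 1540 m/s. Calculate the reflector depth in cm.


depth = c * t / 2
t = 182 us = 1.8200e-04 s
depth = 1540 * 1.8200e-04 / 2
depth = 0.14014 m = 14.014 cm


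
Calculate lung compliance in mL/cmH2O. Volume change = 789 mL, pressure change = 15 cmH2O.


C = dV / dP
C = 789 / 15
C = 52.6 mL/cmH2O


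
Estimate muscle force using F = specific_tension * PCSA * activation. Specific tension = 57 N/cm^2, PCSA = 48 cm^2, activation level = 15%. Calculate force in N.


F = sigma * PCSA * activation
F = 57 * 48 * 0.15
F = 410.4 N


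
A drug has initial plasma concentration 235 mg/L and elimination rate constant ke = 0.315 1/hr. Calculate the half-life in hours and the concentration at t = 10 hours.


t_half = ln(2) / ke = 0.693147 / 0.315 = 2.2 hr
C(t) = C0 * exp(-ke*t) = 235 * exp(-0.315*10)
C(10) = 10.07 mg/L


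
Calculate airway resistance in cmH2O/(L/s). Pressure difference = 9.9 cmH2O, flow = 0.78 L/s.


R = dP / flow
R = 9.9 / 0.78
R = 12.69 cmH2O/(L/s)


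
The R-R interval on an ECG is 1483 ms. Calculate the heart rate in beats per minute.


HR = 60 / RR_interval(s)
RR = 1483 ms = 1.483 s
HR = 60 / 1.483 = 40.46 bpm


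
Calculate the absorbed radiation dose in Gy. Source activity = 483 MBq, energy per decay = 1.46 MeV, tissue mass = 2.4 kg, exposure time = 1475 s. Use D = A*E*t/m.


A = 483 MBq = 4.8300e+08 Bq
E = 1.46 MeV = 2.33892e-13 J
D = A*E*t/m = 4.8300e+08*2.33892e-13*1475/2.4
D = 0.06943 Gy


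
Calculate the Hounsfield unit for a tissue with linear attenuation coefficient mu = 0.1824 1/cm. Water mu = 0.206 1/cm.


HU = ((mu_tissue - mu_water) / mu_water) * 1000
HU = ((0.1824 - 0.206) / 0.206) * 1000
HU = -114.6


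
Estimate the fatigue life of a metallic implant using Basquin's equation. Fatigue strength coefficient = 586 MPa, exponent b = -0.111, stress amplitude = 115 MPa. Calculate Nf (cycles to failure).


sigma_a = sigma_f' * (2Nf)^b
2Nf = (sigma_a/sigma_f')^(1/b)
2Nf = (115/586)^(1/-0.111)
2Nf = 2350548.1
Nf = 1.1753e+06


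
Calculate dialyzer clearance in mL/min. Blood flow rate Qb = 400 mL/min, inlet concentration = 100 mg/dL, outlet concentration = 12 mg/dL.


K = Qb * (Cb_in - Cb_out) / Cb_in
K = 400 * (100 - 12) / 100
K = 352 mL/min


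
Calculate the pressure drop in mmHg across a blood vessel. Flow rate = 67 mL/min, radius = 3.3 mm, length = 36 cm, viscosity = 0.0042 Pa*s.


dP = 8*mu*L*Q / (pi*r^4)
Q = 67 mL/min = 1.11667e-06 m^3/s
dP = 36.2544 Pa = 36.2544 / 133.322 mmHg = 0.2719 mmHg


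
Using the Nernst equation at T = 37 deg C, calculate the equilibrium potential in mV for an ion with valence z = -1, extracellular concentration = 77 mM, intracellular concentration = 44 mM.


E = (RT/(zF)) * ln(C_out/C_in)
T = 37 + 273.15 = 310.15 K
E = (8.314 * 310.15 / (-1 * 96485)) * ln(77/44)
E = -14.96 mV


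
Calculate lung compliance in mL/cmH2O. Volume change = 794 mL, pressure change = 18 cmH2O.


C = dV / dP
C = 794 / 18
C = 44.11 mL/cmH2O


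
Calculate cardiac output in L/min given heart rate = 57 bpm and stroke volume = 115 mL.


CO = HR * SV
CO = 57 * 115 / 1000
CO = 6.555 L/min


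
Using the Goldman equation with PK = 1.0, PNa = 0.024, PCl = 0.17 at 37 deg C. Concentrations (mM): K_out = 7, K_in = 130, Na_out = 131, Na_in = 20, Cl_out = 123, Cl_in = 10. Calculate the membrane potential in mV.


Vm = (RT/F)*ln((PK*Ko + PNa*Nao + PCl*Cli)/(PK*Ki + PNa*Nai + PCl*Clo))
Numer = 11.844, Denom = 151.39
Vm = -68.1 mV


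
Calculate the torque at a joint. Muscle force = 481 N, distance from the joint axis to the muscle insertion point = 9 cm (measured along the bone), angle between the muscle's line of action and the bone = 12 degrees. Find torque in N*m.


Torque = F * d * sin(theta)   (moment arm = d*sin(theta))
d = 9 cm = 0.09 m
Torque = 481 * 0.09 * sin(12)
Torque = 9 N*m


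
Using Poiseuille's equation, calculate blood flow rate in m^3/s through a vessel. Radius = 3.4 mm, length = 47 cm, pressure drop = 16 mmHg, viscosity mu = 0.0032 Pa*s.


Q = pi*r^4*dP / (8*mu*L)
r = 0.0034 m, L = 0.47 m
dP = 16 mmHg = 2133.152 Pa
Q = 7.4430e-05 m^3/s


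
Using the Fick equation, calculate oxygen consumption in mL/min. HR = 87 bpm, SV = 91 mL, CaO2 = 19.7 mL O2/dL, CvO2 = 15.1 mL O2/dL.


CO = HR*SV = 87*91/1000 = 7.917 L/min
a-v O2 diff = 19.7 - 15.1 = 4.6 mL/dL
VO2 = CO * (CaO2-CvO2) * 10 dL/L
VO2 = 7.917 * 4.6 * 10
VO2 = 364.2 mL/min


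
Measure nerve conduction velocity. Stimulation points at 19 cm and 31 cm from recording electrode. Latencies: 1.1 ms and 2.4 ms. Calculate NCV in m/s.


Distance = (31 - 19) / 100 = 0.12 m
dt = (2.4 - 1.1) / 1000 = 0.0013 s
NCV = dist / dt = 92.31 m/s


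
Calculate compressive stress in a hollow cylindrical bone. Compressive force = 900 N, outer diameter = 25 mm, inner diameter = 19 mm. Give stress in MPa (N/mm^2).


A = pi*(r_o^2 - r_i^2)
r_o = 12.5 mm, r_i = 9.5 mm
A = 207.345 mm^2
sigma = F/A = 900 / 207.345
sigma = 4.341 MPa


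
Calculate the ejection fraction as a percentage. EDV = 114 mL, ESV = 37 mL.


SV = EDV - ESV = 114 - 37 = 77 mL
EF = SV/EDV * 100 = 77/114 * 100
EF = 67.54%


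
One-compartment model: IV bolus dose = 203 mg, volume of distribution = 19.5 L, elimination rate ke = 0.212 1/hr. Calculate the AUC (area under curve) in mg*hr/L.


C0 = Dose/Vd = 203/19.5 = 10.4103 mg/L
AUC = C0/ke = 10.4103/0.212
AUC = 49.11 mg*hr/L


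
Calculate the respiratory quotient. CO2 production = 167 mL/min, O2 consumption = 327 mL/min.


RQ = VCO2 / VO2
RQ = 167 / 327
RQ = 0.5107


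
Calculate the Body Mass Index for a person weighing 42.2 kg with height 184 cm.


BMI = weight / height^2
height = 184 cm = 1.84 m
BMI = 42.2 / 1.84^2
BMI = 12.46 kg/m^2


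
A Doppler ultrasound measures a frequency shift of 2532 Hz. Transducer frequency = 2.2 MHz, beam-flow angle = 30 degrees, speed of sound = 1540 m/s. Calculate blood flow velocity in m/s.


v = fd * c / (2 * f0 * cos(theta))
v = 2532 * 1540 / (2 * 2.2000e+06 * cos(30))
v = 1.023 m/s


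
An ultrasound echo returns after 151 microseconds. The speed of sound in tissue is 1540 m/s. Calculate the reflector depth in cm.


depth = c * t / 2
t = 151 us = 1.5100e-04 s
depth = 1540 * 1.5100e-04 / 2
depth = 0.11627 m = 11.627 cm


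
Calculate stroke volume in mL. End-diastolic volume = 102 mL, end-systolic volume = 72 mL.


SV = EDV - ESV
SV = 102 - 72
SV = 30 mL


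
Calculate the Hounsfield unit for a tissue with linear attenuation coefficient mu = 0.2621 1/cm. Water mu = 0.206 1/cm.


HU = ((mu_tissue - mu_water) / mu_water) * 1000
HU = ((0.2621 - 0.206) / 0.206) * 1000
HU = 272.3


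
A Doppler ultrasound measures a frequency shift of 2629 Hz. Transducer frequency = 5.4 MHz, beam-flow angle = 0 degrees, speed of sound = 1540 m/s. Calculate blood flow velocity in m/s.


v = fd * c / (2 * f0 * cos(theta))
v = 2629 * 1540 / (2 * 5.4000e+06 * cos(0))
v = 0.3749 m/s


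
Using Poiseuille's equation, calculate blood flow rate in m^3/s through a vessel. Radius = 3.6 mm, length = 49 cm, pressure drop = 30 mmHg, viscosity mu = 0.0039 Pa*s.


Q = pi*r^4*dP / (8*mu*L)
r = 0.0036 m, L = 0.49 m
dP = 30 mmHg = 3999.66 Pa
Q = 1.3805e-04 m^3/s


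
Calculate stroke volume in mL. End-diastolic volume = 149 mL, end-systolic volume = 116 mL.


SV = EDV - ESV
SV = 149 - 116
SV = 33 mL


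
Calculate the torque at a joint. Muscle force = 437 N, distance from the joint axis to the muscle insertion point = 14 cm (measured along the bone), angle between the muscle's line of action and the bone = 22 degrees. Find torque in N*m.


Torque = F * d * sin(theta)   (moment arm = d*sin(theta))
d = 14 cm = 0.14 m
Torque = 437 * 0.14 * sin(22)
Torque = 22.92 N*m


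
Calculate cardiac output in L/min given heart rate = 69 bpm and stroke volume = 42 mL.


CO = HR * SV
CO = 69 * 42 / 1000
CO = 2.898 L/min


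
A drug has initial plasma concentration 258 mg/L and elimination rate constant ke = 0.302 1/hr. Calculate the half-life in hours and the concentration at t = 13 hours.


t_half = ln(2) / ke = 0.693147 / 0.302 = 2.295 hr
C(t) = C0 * exp(-ke*t) = 258 * exp(-0.302*13)
C(13) = 5.088 mg/L


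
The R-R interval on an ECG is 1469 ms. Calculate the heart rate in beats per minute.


HR = 60 / RR_interval(s)
RR = 1469 ms = 1.469 s
HR = 60 / 1.469 = 40.84 bpm


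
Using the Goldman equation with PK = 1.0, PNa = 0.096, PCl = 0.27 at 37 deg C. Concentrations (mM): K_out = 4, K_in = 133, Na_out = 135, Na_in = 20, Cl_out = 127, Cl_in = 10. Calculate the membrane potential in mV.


Vm = (RT/F)*ln((PK*Ko + PNa*Nao + PCl*Cli)/(PK*Ki + PNa*Nai + PCl*Clo))
Numer = 19.66, Denom = 169.21
Vm = -57.53 mV


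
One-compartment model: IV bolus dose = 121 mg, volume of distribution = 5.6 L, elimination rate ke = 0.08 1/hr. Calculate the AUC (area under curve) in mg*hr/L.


C0 = Dose/Vd = 121/5.6 = 21.6071 mg/L
AUC = C0/ke = 21.6071/0.08
AUC = 270.1 mg*hr/L


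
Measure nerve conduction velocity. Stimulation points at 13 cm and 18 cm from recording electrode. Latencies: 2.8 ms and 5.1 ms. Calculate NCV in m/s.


Distance = (18 - 13) / 100 = 0.05 m
dt = (5.1 - 2.8) / 1000 = 0.0023 s
NCV = dist / dt = 21.74 m/s


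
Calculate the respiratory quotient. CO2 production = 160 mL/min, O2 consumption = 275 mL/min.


RQ = VCO2 / VO2
RQ = 160 / 275
RQ = 0.5818


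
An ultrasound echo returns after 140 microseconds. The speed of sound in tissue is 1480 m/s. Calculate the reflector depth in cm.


depth = c * t / 2
t = 140 us = 1.4000e-04 s
depth = 1480 * 1.4000e-04 / 2
depth = 0.1036 m = 10.36 cm


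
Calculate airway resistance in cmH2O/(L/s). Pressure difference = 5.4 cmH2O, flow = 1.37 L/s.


R = dP / flow
R = 5.4 / 1.37
R = 3.942 cmH2O/(L/s)


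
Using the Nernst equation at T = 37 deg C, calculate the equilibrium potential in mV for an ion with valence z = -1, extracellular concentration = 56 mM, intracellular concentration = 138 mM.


E = (RT/(zF)) * ln(C_out/C_in)
T = 37 + 273.15 = 310.15 K
E = (8.314 * 310.15 / (-1 * 96485)) * ln(56/138)
E = 24.1 mV


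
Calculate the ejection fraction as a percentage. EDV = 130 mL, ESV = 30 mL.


SV = EDV - ESV = 130 - 30 = 100 mL
EF = SV/EDV * 100 = 100/130 * 100
EF = 76.92%


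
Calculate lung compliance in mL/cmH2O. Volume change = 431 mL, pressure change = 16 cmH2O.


C = dV / dP
C = 431 / 16
C = 26.94 mL/cmH2O


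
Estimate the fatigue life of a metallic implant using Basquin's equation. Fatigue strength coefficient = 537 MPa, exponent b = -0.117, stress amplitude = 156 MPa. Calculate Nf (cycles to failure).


sigma_a = sigma_f' * (2Nf)^b
2Nf = (sigma_a/sigma_f')^(1/b)
2Nf = (156/537)^(1/-0.117)
2Nf = 38766.703
Nf = 1.938e+04


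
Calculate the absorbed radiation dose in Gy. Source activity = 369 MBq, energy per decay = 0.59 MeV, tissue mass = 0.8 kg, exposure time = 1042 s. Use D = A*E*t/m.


A = 369 MBq = 3.6900e+08 Bq
E = 0.59 MeV = 9.4518e-14 J
D = A*E*t/m = 3.6900e+08*9.4518e-14*1042/0.8
D = 0.04543 Gy


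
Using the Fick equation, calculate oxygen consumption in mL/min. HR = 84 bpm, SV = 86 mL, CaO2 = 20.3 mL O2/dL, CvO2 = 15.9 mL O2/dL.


CO = HR*SV = 84*86/1000 = 7.224 L/min
a-v O2 diff = 20.3 - 15.9 = 4.4 mL/dL
VO2 = CO * (CaO2-CvO2) * 10 dL/L
VO2 = 7.224 * 4.4 * 10
VO2 = 317.9 mL/min


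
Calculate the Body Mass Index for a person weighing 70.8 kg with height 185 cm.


BMI = weight / height^2
height = 185 cm = 1.85 m
BMI = 70.8 / 1.85^2
BMI = 20.69 kg/m^2


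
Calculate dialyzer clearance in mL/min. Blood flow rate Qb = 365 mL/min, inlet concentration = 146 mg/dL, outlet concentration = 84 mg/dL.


K = Qb * (Cb_in - Cb_out) / Cb_in
K = 365 * (146 - 84) / 146
K = 155 mL/min


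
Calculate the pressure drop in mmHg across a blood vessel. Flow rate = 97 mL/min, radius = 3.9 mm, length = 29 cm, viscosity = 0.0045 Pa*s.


dP = 8*mu*L*Q / (pi*r^4)
Q = 97 mL/min = 1.61667e-06 m^3/s
dP = 23.2227 Pa = 23.2227 / 133.322 mmHg = 0.1742 mmHg


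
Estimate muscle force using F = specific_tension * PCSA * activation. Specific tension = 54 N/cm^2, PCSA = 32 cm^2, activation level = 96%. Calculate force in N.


F = sigma * PCSA * activation
F = 54 * 32 * 0.96
F = 1659 N


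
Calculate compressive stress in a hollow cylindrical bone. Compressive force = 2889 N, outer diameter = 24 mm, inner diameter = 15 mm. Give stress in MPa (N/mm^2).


A = pi*(r_o^2 - r_i^2)
r_o = 12 mm, r_i = 7.5 mm
A = 275.675 mm^2
sigma = F/A = 2889 / 275.675
sigma = 10.48 MPa


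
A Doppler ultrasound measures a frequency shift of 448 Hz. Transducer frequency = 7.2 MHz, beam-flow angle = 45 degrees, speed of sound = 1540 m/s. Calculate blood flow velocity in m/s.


v = fd * c / (2 * f0 * cos(theta))
v = 448 * 1540 / (2 * 7.2000e+06 * cos(45))
v = 0.06776 m/s


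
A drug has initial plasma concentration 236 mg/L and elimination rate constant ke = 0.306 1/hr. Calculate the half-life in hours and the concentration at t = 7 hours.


t_half = ln(2) / ke = 0.693147 / 0.306 = 2.265 hr
C(t) = C0 * exp(-ke*t) = 236 * exp(-0.306*7)
C(7) = 27.71 mg/L


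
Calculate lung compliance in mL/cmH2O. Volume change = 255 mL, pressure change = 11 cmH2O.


C = dV / dP
C = 255 / 11
C = 23.18 mL/cmH2O


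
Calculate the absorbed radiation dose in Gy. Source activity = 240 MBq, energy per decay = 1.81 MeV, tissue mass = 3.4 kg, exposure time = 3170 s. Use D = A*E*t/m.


A = 240 MBq = 2.4000e+08 Bq
E = 1.81 MeV = 2.89962e-13 J
D = A*E*t/m = 2.4000e+08*2.89962e-13*3170/3.4
D = 0.06488 Gy


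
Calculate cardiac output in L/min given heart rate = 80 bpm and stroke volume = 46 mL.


CO = HR * SV
CO = 80 * 46 / 1000
CO = 3.68 L/min


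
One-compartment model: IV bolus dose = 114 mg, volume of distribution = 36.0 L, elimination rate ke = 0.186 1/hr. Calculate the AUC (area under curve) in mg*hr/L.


C0 = Dose/Vd = 114/36.0 = 3.16667 mg/L
AUC = C0/ke = 3.16667/0.186
AUC = 17.03 mg*hr/L


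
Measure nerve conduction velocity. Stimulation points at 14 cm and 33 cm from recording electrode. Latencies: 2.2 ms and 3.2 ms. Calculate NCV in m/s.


Distance = (33 - 14) / 100 = 0.19 m
dt = (3.2 - 2.2) / 1000 = 0.001 s
NCV = dist / dt = 190 m/s


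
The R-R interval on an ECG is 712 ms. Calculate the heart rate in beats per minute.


HR = 60 / RR_interval(s)
RR = 712 ms = 0.712 s
HR = 60 / 0.712 = 84.27 bpm


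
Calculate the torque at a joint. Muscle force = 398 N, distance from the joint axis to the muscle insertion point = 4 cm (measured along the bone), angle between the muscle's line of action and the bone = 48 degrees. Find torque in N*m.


Torque = F * d * sin(theta)   (moment arm = d*sin(theta))
d = 4 cm = 0.04 m
Torque = 398 * 0.04 * sin(48)
Torque = 11.83 N*m


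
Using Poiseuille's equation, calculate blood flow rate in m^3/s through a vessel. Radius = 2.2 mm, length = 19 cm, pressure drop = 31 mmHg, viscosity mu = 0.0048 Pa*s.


Q = pi*r^4*dP / (8*mu*L)
r = 0.0022 m, L = 0.19 m
dP = 31 mmHg = 4132.982 Pa
Q = 4.1689e-05 m^3/s


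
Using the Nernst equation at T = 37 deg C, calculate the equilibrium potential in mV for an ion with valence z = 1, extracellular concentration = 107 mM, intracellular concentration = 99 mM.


E = (RT/(zF)) * ln(C_out/C_in)
T = 37 + 273.15 = 310.15 K
E = (8.314 * 310.15 / (1 * 96485)) * ln(107/99)
E = 2.077 mV


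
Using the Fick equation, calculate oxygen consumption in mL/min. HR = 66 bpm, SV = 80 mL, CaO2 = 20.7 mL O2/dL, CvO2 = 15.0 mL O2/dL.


CO = HR*SV = 66*80/1000 = 5.28 L/min
a-v O2 diff = 20.7 - 15.0 = 5.7 mL/dL
VO2 = CO * (CaO2-CvO2) * 10 dL/L
VO2 = 5.28 * 5.7 * 10
VO2 = 301 mL/min
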